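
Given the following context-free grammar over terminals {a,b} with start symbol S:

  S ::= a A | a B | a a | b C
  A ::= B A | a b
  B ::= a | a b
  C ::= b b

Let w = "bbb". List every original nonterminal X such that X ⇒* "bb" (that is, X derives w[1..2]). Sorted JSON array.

Convert to CNF:
  S -> T0 A | T0 B | T0 T0 | T1 C
  A -> B A | T0 T1
  B -> T0 T1 | a
  C -> T1 T1
  T0 -> a
  T1 -> b

Fill CYK table bottom-up — only the sub-triangle for w[1..2]:
  [1..1]={T1}  "b"  orig:{}
  [2..2]={T1}  "b"  orig:{}
  [1..2]={C}  "bb"

Original NTs in T[1,2] deriving "bb": ["C"]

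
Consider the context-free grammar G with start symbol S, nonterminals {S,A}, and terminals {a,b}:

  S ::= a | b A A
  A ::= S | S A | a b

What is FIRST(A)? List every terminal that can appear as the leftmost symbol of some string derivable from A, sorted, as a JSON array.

Compute FIRST by fixpoint:
pass 1:
  A via A→a b: +{a}
  S via S→a: +{a}
  S via S→b A A: +{b}
  FIRST[S]={a,b}  FIRST[A]={a}
pass 2:
  A via A→S: +{b}
  FIRST[S]={a,b}  FIRST[A]={a,b}
pass 3: (no change)
  FIRST[S]={a,b}  FIRST[A]={a,b}

FIRST(A) = ["a", "b"]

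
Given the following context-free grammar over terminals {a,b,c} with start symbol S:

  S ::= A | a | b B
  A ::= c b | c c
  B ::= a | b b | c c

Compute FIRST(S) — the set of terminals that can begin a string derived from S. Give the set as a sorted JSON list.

Compute FIRST by fixpoint:
iter 1:
  A via A→c b: +{c}
  B via B→a: +{a}
  B via B→b b: +{b}
  B via B→c c: +{c}
  S via S→A: +{c}
  S via S→a: +{a}
  S via S→b B: +{b}
  FIRST[S]={a,b,c}  FIRST[A]={c}  FIRST[B]={a,b,c}
iter 2: (no change)
  FIRST[S]={a,b,c}  FIRST[A]={c}  FIRST[B]={a,b,c}

FIRST(S) = ["a", "b", "c"]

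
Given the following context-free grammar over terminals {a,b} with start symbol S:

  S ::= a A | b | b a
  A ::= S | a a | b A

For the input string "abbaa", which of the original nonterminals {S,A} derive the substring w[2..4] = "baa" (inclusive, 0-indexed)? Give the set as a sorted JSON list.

CNF form of G:
  S -> T0 A | T1 T0 | b
  A -> T0 A | T0 T0 | T1 A | T1 T0 | b
  T0 -> a
  T1 -> b

CYK fill, restricted to cells inside w[2..4]:
  [2..2]={A,S,T1}  "b"  orig:{A,S}
  [3..3]={T0}  "a"  orig:{}
  [4..4]={T0}  "a"  orig:{}
  [2..3]={A,S}  "ba"
  [3..4]={A}  "aa"
  [2..4]={A}  "baa"

Original NTs in T[2,4] deriving "baa": ["A"]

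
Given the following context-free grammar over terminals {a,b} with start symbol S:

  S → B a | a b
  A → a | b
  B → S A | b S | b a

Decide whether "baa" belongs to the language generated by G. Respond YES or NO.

Convert to CNF:
  S -> B T1 | T1 T0
  A -> a | b
  B -> S A | T0 S | T0 T1
  T0 -> b
  T1 -> a

CYK table (by increasing span):
  [0..0]={A,T0}  "b"  orig:{A}
  [1..1]={A,T1}  "a"  orig:{A}
  [2..2]={A,T1}  "a"  orig:{A}
  [0..1]={B}  "ba"
  [1..2]=∅  "aa"
  [0..2]={S}  "baa"

S ∈ T[0,2] ⇒ YES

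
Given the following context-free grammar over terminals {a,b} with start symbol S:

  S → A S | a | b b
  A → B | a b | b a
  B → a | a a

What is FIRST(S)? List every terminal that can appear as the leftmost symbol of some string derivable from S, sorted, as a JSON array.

FIRST sets, iterate to fixpoint:
pass 1:
  A via A→a b: +{a}
  A via A→b a: +{b}
  B via B→a: +{a}
  S via S→A S: +{a,b}
  FIRST(S)={a,b}  FIRST(A)={a,b}  FIRST(B)={a}
pass 2: done
  FIRST(S)={a,b}  FIRST(A)={a,b}  FIRST(B)={a}

FIRST(S) = ["a", "b"]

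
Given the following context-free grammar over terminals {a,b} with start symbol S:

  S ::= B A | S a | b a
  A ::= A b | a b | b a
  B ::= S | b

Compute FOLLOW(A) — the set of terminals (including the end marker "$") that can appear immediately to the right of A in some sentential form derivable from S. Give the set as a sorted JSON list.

FIRST iteration:
iter 1:
  A via A→a b: +{a}
  A via A→b a: +{b}
  B via B→b: +{b}
  S via S→B A: +{b}
  FIRST[S]={b}  FIRST[A]={a,b}  FIRST[B]={b}
iter 2: (no change)
  FIRST[S]={b}  FIRST[A]={a,b}  FIRST[B]={b}

FOLLOW sets:
seed FOLLOW(S) with $
pass 1:
  A→A b: FOLLOW(A) ⊇ FIRST(b) = {b}; new: +{b}
  S→B A: FOLLOW(B) ⊇ FIRST(A) = {a,b}; new: +{a,b}
  S→B A: FOLLOW(A) ⊇ FOLLOW(S) ⊇ {$}; new: +{$}
  S→S a: FOLLOW(S) ⊇ FIRST(a) = {a}; new: +{a}
  FOLLOW[S]={$,a}  FOLLOW[A]={$,b}  FOLLOW[B]={a,b}
pass 2:
  B→S: FOLLOW(S) ⊇ FOLLOW(B) ⊇ {a,b}; new: +{b}
  S→B A: FOLLOW(A) ⊇ FOLLOW(S) ⊇ {$,a,b}; new: +{a}
  FOLLOW[S]={$,a,b}  FOLLOW[A]={$,a,b}  FOLLOW[B]={a,b}
pass 3: (no change)
  FOLLOW[S]={$,a,b}  FOLLOW[A]={$,a,b}  FOLLOW[B]={a,b}

FOLLOW(A) = ["$", "a", "b"]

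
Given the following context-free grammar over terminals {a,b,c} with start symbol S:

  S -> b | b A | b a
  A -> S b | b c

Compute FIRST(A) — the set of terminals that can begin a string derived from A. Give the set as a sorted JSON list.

Compute FIRST by fixpoint:
round 1:
  A via A→b c: +{b}
  S via S→b: +{b}
  FIRST[S]={b}  FIRST[A]={b}
round 2: — fixpoint
  FIRST[S]={b}  FIRST[A]={b}

FIRST(A) = ["b"]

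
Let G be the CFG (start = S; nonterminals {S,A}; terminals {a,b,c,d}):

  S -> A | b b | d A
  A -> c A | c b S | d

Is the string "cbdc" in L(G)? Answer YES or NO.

CNF form of G:
  S -> T0 A | T0 X4 | T1 T1 | T2 A | d
  A -> T0 A | T0 X3 | d
  T0 -> c
  T1 -> b
  T2 -> d
  X3 -> T1 S
  X4 -> T1 S

CYK table (by increasing span):
  cell(0,0) c: {T0}  orig:{}
  cell(1,1) b: {T1}  orig:{}
  cell(2,2) d: {A,S,T2}  orig:{A,S}
  cell(3,3) c: {T0}  orig:{}
  cell(0,1) cb: ∅
  cell(1,2) bd: {X3,X4}  orig:{}
  cell(2,3) dc: ∅
  cell(0,2) cbd: {A,S}
  cell(1,3) bdc: ∅
  cell(0,3) cbdc: ∅

S ∉ T[0,3] ⇒ NO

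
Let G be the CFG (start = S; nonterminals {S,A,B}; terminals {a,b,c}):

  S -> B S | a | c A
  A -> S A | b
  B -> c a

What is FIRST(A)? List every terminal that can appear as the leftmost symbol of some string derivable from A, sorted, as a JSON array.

Compute FIRST by fixpoint:
round 1:
  A via A→b: +{b}
  B via B→c a: +{c}
  S via S→B S: +{c}
  S via S→a: +{a}
  FIRST[S]={a,c}  FIRST[A]={b}  FIRST[B]={c}
round 2:
  A via A→S A: +{a,c}
  FIRST[S]={a,c}  FIRST[A]={a,b,c}  FIRST[B]={c}
round 3: done
  FIRST[S]={a,c}  FIRST[A]={a,b,c}  FIRST[B]={c}

FIRST(A) = ["a", "b", "c"]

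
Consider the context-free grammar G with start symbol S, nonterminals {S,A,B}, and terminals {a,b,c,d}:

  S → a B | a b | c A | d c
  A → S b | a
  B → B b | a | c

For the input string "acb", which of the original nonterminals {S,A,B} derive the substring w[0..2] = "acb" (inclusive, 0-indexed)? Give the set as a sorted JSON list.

CNF form of G:
  S -> T1 B | T1 T0 | T2 A | T3 T2
  A -> S T0 | a
  B -> B T0 | a | c
  T0 -> b
  T1 -> a
  T2 -> c
  T3 -> d

CYK fill, restricted to cells inside w[0..2]:
  cell(0,0) a: {A,B,T1}  orig:{A,B}
  cell(1,1) c: {B,T2}  orig:{B}
  cell(2,2) b: {T0}  orig:{}
  cell(0,1) ac: {S}
  cell(1,2) cb: {B}
  cell(0,2) acb: {A,S}

Original NTs in T[0,2] deriving "acb": ["A", "S"]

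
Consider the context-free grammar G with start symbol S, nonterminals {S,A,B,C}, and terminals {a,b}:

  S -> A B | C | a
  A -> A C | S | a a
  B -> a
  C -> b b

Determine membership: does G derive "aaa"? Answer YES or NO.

Convert to CNF:
  S -> A B | T1 T1 | a
  A -> A B | A C | T0 T0 | T1 T1 | a
  B -> a
  C -> T1 T1
  T0 -> a
  T1 -> b

Fill CYK table bottom-up:
  cell(0,0) a: {A,B,S,T0}  orig:{A,B,S}
  cell(1,1) a: {A,B,S,T0}  orig:{A,B,S}
  cell(2,2) a: {A,B,S,T0}  orig:{A,B,S}
  cell(0,1) aa: {A,S}
  cell(1,2) aa: {A,S}
  cell(0,2) aaa: {A,S}

S ∈ T[0,2] ⇒ YES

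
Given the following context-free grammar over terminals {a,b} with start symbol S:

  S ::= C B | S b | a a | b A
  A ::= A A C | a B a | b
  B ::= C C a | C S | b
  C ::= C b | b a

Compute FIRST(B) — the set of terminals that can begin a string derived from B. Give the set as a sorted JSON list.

FIRST sets, iterate to fixpoint:
pass 1:
  A via A→a B a: +{a}
  A via A→b: +{b}
  B via B→b: +{b}
  C via C→b a: +{b}
  S via S→C B: +{b}
  S via S→a a: +{a}
  S: {a,b}  A: {a,b}  B: {b}  C: {b}
pass 2: (no change)
  S: {a,b}  A: {a,b}  B: {b}  C: {b}

FIRST(B) = ["b"]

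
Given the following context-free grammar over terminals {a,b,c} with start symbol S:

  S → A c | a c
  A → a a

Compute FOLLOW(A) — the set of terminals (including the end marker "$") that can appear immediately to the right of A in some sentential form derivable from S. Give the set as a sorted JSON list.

FIRST iteration:
pass 1:
  A via A→a a: +{a}
  S via S→A c: +{a}
  FIRST(S)={a}  FIRST(A)={a}
pass 2: — fixpoint
  FIRST(S)={a}  FIRST(A)={a}

FOLLOW sets:
initialize: $ ∈ FOLLOW(S)
round 1:
  S→A c: FOLLOW(A) ⊇ FIRST(c) = {c}; new: +{c}
  S: {$}  A: {c}
round 2: (stable)
  S: {$}  A: {c}

FOLLOW(A) = ["c"]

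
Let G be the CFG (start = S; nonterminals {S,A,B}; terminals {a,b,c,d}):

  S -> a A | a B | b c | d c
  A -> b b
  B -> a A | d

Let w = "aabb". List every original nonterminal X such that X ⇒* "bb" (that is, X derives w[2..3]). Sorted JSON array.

CNF form of G:
  S -> T0 T2 | T1 A | T1 B | T3 T2
  A -> T0 T0
  B -> T1 A | d
  T0 -> b
  T1 -> a
  T2 -> c
  T3 -> d

CYK table (by increasing span), restricted to cells inside w[2..3]:
  [2..2]={T0}  "b"  orig:{}
  [3..3]={T0}  "b"  orig:{}
  [2..3]={A}  "bb"

Original NTs in T[2,3] deriving "bb": ["A"]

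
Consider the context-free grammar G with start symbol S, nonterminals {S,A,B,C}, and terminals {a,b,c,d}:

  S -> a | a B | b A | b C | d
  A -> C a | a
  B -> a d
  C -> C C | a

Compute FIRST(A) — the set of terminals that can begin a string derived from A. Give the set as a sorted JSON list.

FIRST sets, iterate to fixpoint:
round 1:
  A via A→a: +{a}
  B via B→a d: +{a}
  C via C→a: +{a}
  S via S→a: +{a}
  S via S→b A: +{b}
  S via S→d: +{d}
  S: {a,b,d}  A: {a}  B: {a}  C: {a}
round 2: done
  S: {a,b,d}  A: {a}  B: {a}  C: {a}

FIRST(A) = ["a"]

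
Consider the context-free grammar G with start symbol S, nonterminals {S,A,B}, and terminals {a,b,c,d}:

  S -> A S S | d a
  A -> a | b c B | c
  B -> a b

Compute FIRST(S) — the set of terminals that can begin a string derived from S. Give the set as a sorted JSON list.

FIRST iteration:
round 1:
  A via A→a: +{a}
  A via A→b c B: +{b}
  A via A→c: +{c}
  B via B→a b: +{a}
  S via S→A S S: +{a,b,c}
  S via S→d a: +{d}
  FIRST(S)={a,b,c,d}  FIRST(A)={a,b,c}  FIRST(B)={a}
round 2: done
  FIRST(S)={a,b,c,d}  FIRST(A)={a,b,c}  FIRST(B)={a}

FIRST(S) = ["a", "b", "c", "d"]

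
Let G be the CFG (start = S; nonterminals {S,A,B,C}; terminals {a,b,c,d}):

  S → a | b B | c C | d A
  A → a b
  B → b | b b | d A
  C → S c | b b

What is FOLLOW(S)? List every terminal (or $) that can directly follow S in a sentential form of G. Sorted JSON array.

FIRST sets, iterate to fixpoint:
pass 1:
  A via A→a b: +{a}
  B via B→b: +{b}
  B via B→d A: +{d}
  C via C→b b: +{b}
  S via S→a: +{a}
  S via S→b B: +{b}
  S via S→c C: +{c}
  S via S→d A: +{d}
  FIRST(S)={a,b,c,d}  FIRST(A)={a}  FIRST(B)={b,d}  FIRST(C)={b}
pass 2:
  C via C→S c: +{a,c,d}
  FIRST(S)={a,b,c,d}  FIRST(A)={a}  FIRST(B)={b,d}  FIRST(C)={a,b,c,d}
pass 3: (no change)
  FIRST(S)={a,b,c,d}  FIRST(A)={a}  FIRST(B)={b,d}  FIRST(C)={a,b,c,d}

Compute FOLLOW by fixpoint:
FOLLOW(S) := {$}
[1]
  C→S c: FOLLOW(S) ⊇ FIRST(c) = {c}; new: +{c}
  S→b B: FOLLOW(B) ⊇ FOLLOW(S) ⊇ {$,c}; new: +{$,c}
  S→c C: FOLLOW(C) ⊇ FOLLOW(S) ⊇ {$,c}; new: +{$,c}
  S→d A: FOLLOW(A) ⊇ FOLLOW(S) ⊇ {$,c}; new: +{$,c}
  FOLLOW(S)={$,c}  FOLLOW(A)={$,c}  FOLLOW(B)={$,c}  FOLLOW(C)={$,c}
[2] done
  FOLLOW(S)={$,c}  FOLLOW(A)={$,c}  FOLLOW(B)={$,c}  FOLLOW(C)={$,c}

FOLLOW(S) = ["$", "c"]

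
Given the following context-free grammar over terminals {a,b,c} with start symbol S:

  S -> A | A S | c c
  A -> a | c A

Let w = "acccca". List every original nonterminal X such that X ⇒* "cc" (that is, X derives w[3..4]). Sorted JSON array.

CNF form of G:
  S -> A S | T0 A | T0 T0 | a
  A -> T0 A | a
  T0 -> c

CYK table (by increasing span) — only the sub-triangle for w[3..4]:
  cell(3,3) c: {T0}  orig:{}
  cell(4,4) c: {T0}  orig:{}
  cell(3,4) cc: {S}

Original NTs in T[3,4] deriving "cc": ["S"]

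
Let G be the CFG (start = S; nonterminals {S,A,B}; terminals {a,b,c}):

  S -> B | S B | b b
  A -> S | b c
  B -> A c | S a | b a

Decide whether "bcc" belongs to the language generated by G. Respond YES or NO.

Convert to CNF:
  S -> A T0 | S B | S T1 | T2 T1 | T2 T2
  A -> A T0 | S B | S T1 | T2 T0 | T2 T1 | T2 T2
  B -> A T0 | S T1 | T2 T1
  T0 -> c
  T1 -> a
  T2 -> b

Fill CYK table bottom-up:
  [0..0]={T2}  "b"  orig:{}
  [1..1]={T0}  "c"  orig:{}
  [2..2]={T0}  "c"  orig:{}
  [0..1]={A}  "bc"
  [1..2]=∅  "cc"
  [0..2]={A,B,S}  "bcc"

S ∈ T[0,2] ⇒ YES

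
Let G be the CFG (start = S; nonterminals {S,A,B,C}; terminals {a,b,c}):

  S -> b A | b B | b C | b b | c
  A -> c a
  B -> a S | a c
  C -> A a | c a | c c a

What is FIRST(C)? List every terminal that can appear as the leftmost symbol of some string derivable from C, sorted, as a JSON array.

Compute FIRST by fixpoint:
round 1:
  A via A→c a: +{c}
  B via B→a S: +{a}
  C via C→A a: +{c}
  S via S→b A: +{b}
  S via S→c: +{c}
  FIRST[S]={b,c}  FIRST[A]={c}  FIRST[B]={a}  FIRST[C]={c}
round 2: — fixpoint
  FIRST[S]={b,c}  FIRST[A]={c}  FIRST[B]={a}  FIRST[C]={c}

FIRST(C) = ["c"]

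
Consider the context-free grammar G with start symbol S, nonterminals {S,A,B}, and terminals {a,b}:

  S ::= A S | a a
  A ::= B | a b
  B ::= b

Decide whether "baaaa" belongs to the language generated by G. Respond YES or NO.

Convert to CNF:
  S -> A S | T0 T0
  A -> T0 T1 | b
  B -> b
  T0 -> a
  T1 -> b

CYK table (by increasing span):
  [0..0]={A,B,T1}  "b"  orig:{A,B}
  [1..1]={T0}  "a"  orig:{}
  [2..2]={T0}  "a"  orig:{}
  [3..3]={T0}  "a"  orig:{}
  [4..4]={T0}  "a"  orig:{}
  [0..1]=∅  "ba"
  [1..2]={S}  "aa"
  [2..3]={S}  "aa"
  [3..4]={S}  "aa"
  [0..2]={S}  "baa"
  [1..3]=∅  "aaa"
  [2..4]=∅  "aaa"
  [0..3]=∅  "baaa"
  [1..4]=∅  "aaaa"
  [0..4]=∅  "baaaa"

S ∉ T[0,4] ⇒ NO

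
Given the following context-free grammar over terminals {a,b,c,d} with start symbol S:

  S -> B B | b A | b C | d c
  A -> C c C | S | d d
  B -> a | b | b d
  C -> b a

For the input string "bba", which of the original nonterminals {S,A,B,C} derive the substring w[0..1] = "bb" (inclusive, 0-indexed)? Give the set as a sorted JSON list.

CNF form of G:
  S -> B B | T1 A | T1 C | T2 T0
  A -> B B | C X4 | T1 A | T1 C | T2 T0 | T2 T2
  B -> T1 T2 | a | b
  C -> T1 T3
  T0 -> c
  T1 -> b
  T2 -> d
  T3 -> a
  X4 -> T0 C

CYK fill — only the sub-triangle for w[0..1]:
  [0..0]={B,T1}  "b"  orig:{B}
  [1..1]={B,T1}  "b"  orig:{B}
  [0..1]={A,S}  "bb"

Original NTs in T[0,1] deriving "bb": ["A", "S"]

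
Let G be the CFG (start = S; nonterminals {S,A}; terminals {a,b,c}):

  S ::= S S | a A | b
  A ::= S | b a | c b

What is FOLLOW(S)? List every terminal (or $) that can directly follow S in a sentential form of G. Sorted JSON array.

Compute FIRST by fixpoint:
pass 1:
  A via A→b a: +{b}
  A via A→c b: +{c}
  S via S→a A: +{a}
  S via S→b: +{b}
  S: {a,b}  A: {b,c}
pass 2:
  A via A→S: +{a}
  S: {a,b}  A: {a,b,c}
pass 3: (no change)
  S: {a,b}  A: {a,b,c}

Compute FOLLOW by fixpoint:
initialize: $ ∈ FOLLOW(S)
round 1:
  S→S S: FOLLOW(S) ⊇ FIRST(S) = {a,b}; new: +{a,b}
  S→a A: FOLLOW(A) ⊇ FOLLOW(S) ⊇ {$,a,b}; new: +{$,a,b}
  S: {$,a,b}  A: {$,a,b}
round 2: (stable)
  S: {$,a,b}  A: {$,a,b}

FOLLOW(S) = ["$", "a", "b"]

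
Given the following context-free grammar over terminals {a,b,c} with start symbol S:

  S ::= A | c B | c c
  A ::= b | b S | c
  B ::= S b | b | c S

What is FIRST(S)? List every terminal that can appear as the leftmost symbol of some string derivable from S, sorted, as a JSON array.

FIRST sets, iterate to fixpoint:
round 1:
  A via A→b: +{b}
  A via A→c: +{c}
  B via B→b: +{b}
  B via B→c S: +{c}
  S via S→A: +{b,c}
  S: {b,c}  A: {b,c}  B: {b,c}
round 2: (stable)
  S: {b,c}  A: {b,c}  B: {b,c}

FIRST(S) = ["b", "c"]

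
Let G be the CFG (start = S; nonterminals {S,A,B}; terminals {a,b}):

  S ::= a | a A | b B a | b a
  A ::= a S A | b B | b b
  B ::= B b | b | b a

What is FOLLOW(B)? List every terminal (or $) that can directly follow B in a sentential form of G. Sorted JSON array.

Compute FIRST by fixpoint:
round 1:
  A via A→a S A: +{a}
  A via A→b B: +{b}
  B via B→b: +{b}
  S via S→a: +{a}
  S via S→b B a: +{b}
  S: {a,b}  A: {a,b}  B: {b}
round 2: (no change)
  S: {a,b}  A: {a,b}  B: {b}

FOLLOW sets:
seed FOLLOW(S) with $
round 1:
  A→a S A: FOLLOW(S) ⊇ FIRST(A) = {a,b}; new: +{a,b}
  B→B b: FOLLOW(B) ⊇ FIRST(b) = {b}; new: +{b}
  S→a A: FOLLOW(A) ⊇ FOLLOW(S) ⊇ {$,a,b}; new: +{$,a,b}
  S→b B a: FOLLOW(B) ⊇ FIRST(a) = {a}; new: +{a}
  FOLLOW(S)={$,a,b}  FOLLOW(A)={$,a,b}  FOLLOW(B)={a,b}
round 2:
  A→b B: FOLLOW(B) ⊇ FOLLOW(A) ⊇ {$,a,b}; new: +{$}
  FOLLOW(S)={$,a,b}  FOLLOW(A)={$,a,b}  FOLLOW(B)={$,a,b}
round 3: (stable)
  FOLLOW(S)={$,a,b}  FOLLOW(A)={$,a,b}  FOLLOW(B)={$,a,b}

FOLLOW(B) = ["$", "a", "b"]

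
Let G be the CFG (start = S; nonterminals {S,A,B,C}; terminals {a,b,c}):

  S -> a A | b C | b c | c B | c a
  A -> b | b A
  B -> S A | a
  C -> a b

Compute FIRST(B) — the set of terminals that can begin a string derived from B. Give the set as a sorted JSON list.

Compute FIRST by fixpoint:
[1]
  A via A→b: +{b}
  B via B→a: +{a}
  C via C→a b: +{a}
  S via S→a A: +{a}
  S via S→b C: +{b}
  S via S→c B: +{c}
  FIRST[S]={a,b,c}  FIRST[A]={b}  FIRST[B]={a}  FIRST[C]={a}
[2]
  B via B→S A: +{b,c}
  FIRST[S]={a,b,c}  FIRST[A]={b}  FIRST[B]={a,b,c}  FIRST[C]={a}
[3] — fixpoint
  FIRST[S]={a,b,c}  FIRST[A]={b}  FIRST[B]={a,b,c}  FIRST[C]={a}

FIRST(B) = ["a", "b", "c"]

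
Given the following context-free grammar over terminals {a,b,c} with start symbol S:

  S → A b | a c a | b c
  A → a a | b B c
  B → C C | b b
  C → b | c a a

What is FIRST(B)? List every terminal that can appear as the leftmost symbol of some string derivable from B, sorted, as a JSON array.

FIRST sets, iterate to fixpoint:
round 1:
  A via A→a a: +{a}
  A via A→b B c: +{b}
  B via B→b b: +{b}
  C via C→b: +{b}
  C via C→c a a: +{c}
  S via S→A b: +{a,b}
  FIRST[S]={a,b}  FIRST[A]={a,b}  FIRST[B]={b}  FIRST[C]={b,c}
round 2:
  B via B→C C: +{c}
  FIRST[S]={a,b}  FIRST[A]={a,b}  FIRST[B]={b,c}  FIRST[C]={b,c}
round 3: (stable)
  FIRST[S]={a,b}  FIRST[A]={a,b}  FIRST[B]={b,c}  FIRST[C]={b,c}

FIRST(B) = ["b", "c"]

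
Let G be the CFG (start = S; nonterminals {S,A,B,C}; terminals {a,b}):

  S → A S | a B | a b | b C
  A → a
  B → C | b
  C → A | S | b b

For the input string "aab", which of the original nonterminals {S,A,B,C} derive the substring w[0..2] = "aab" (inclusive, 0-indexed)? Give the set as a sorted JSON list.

Convert to CNF:
  S -> A S | T0 B | T0 T1 | T1 C
  A -> a
  B -> A S | T0 B | T0 T1 | T1 C | T1 T1 | a | b
  C -> A S | T0 B | T0 T1 | T1 C | T1 T1 | a
  T0 -> a
  T1 -> b

Fill CYK table bottom-up, restricted to cells inside w[0..2]:
  cell(0,0) a: {A,B,C,T0}  orig:{A,B,C}
  cell(1,1) a: {A,B,C,T0}  orig:{A,B,C}
  cell(2,2) b: {B,T1}  orig:{B}
  cell(0,1) aa: {B,C,S}
  cell(1,2) ab: {B,C,S}
  cell(0,2) aab: {B,C,S}

Original NTs in T[0,2] deriving "aab": ["B", "C", "S"]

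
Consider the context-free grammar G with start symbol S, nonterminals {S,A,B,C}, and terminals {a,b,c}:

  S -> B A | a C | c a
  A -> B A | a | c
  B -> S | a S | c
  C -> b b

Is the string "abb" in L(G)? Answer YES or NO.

CNF form of G:
  S -> B A | T0 C | T1 T0
  A -> B A | a | c
  B -> B A | T0 C | T0 S | T1 T0 | c
  C -> T2 T2
  T0 -> a
  T1 -> c
  T2 -> b

CYK fill:
  cell(0,0) a: {A,T0}  orig:{A}
  cell(1,1) b: {T2}  orig:{}
  cell(2,2) b: {T2}  orig:{}
  cell(0,1) ab: ∅
  cell(1,2) bb: {C}
  cell(0,2) abb: {B,S}

S ∈ T[0,2] ⇒ YES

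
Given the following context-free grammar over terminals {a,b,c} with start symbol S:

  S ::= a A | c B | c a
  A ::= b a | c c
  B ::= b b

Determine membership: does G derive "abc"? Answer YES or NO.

Convert to CNF:
  S -> T1 A | T2 B | T2 T1
  A -> T0 T1 | T2 T2
  B -> T0 T0
  T0 -> b
  T1 -> a
  T2 -> c

CYK fill:
  cell(0,0) a: {T1}  orig:{}
  cell(1,1) b: {T0}  orig:{}
  cell(2,2) c: {T2}  orig:{}
  cell(0,1) ab: ∅
  cell(1,2) bc: ∅
  cell(0,2) abc: ∅

S ∉ T[0,2] ⇒ NO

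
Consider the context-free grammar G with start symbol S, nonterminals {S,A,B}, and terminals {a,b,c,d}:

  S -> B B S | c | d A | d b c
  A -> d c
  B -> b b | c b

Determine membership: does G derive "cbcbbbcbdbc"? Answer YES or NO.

Convert to CNF:
  S -> B X3 | T0 A | T0 X4 | c
  A -> T0 T1
  B -> T1 T2 | T2 T2
  T0 -> d
  T1 -> c
  T2 -> b
  X3 -> B S
  X4 -> T2 T1

Fill CYK table bottom-up:
  cell(0,0) c: {S,T1}  orig:{S}
  cell(1,1) b: {T2}  orig:{}
  cell(2,2) c: {S,T1}  orig:{S}
  cell(3,3) b: {T2}  orig:{}
  cell(4,4) b: {T2}  orig:{}
  cell(5,5) b: {T2}  orig:{}
  cell(6,6) c: {S,T1}  orig:{S}
  cell(7,7) b: {T2}  orig:{}
  cell(8,8) d: {T0}  orig:{}
  cell(9,9) b: {T2}  orig:{}
  cell(10,10) c: {S,T1}  orig:{S}
  cell(0,1) cb: {B}
  cell(1,2) bc: {X4}  orig:{}
  cell(2,3) cb: {B}
  cell(3,4) bb: {B}
  cell(4,5) bb: {B}
  cell(5,6) bc: {X4}  orig:{}
  cell(6,7) cb: {B}
  cell(7,8) bd: ∅
  cell(8,9) db: ∅
  cell(9,10) bc: {X4}  orig:{}
  cell(0,2) cbc: {X3}  orig:{}
  cell(1,3) bcb: ∅
  cell(2,4) cbb: ∅
  cell(3,5) bbb: ∅
  cell(4,6) bbc: {X3}  orig:{}
  cell(5,7) bcb: ∅
  cell(6,8) cbd: ∅
  cell(7,9) bdb: ∅
  cell(8,10) dbc: {S}
  cell(0,3) cbcb: ∅
  cell(1,4) bcbb: ∅
  cell(2,5) cbbb: ∅
  cell(3,6) bbbc: ∅
  cell(4,7) bbcb: ∅
  cell(5,8) bcbd: ∅
  cell(6,9) cbdb: ∅
  cell(7,10) bdbc: ∅
  cell(0,4) cbcbb: ∅
  cell(1,5) bcbbb: ∅
  cell(2,6) cbbbc: {S}
  cell(3,7) bbbcb: ∅
  cell(4,8) bbcbd: ∅
  cell(5,9) bcbdb: ∅
  cell(6,10) cbdbc: {X3}  orig:{}
  cell(0,5) cbcbbb: ∅
  cell(1,6) bcbbbc: ∅
  cell(2,7) cbbbcb: ∅
  cell(3,8) bbbcbd: ∅
  cell(4,9) bbcbdb: ∅
  cell(5,10) bcbdbc: ∅
  cell(0,6) cbcbbbc: {X3}  orig:{}
  cell(1,7) bcbbbcb: ∅
  cell(2,8) cbbbcbd: ∅
  cell(3,9) bbbcbdb: ∅
  cell(4,10) bbcbdbc: {S}
  cell(0,7) cbcbbbcb: ∅
  cell(1,8) bcbbbcbd: ∅
  cell(2,9) cbbbcbdb: ∅
  cell(3,10) bbbcbdbc: ∅
  cell(0,8) cbcbbbcbd: ∅
  cell(1,9) bcbbbcbdb: ∅
  cell(2,10) cbbbcbdbc: {X3}  orig:{}
  cell(0,9) cbcbbbcbdb: ∅
  cell(1,10) bcbbbcbdbc: ∅
  cell(0,10) cbcbbbcbdbc: {S}

S ∈ T[0,10] ⇒ YES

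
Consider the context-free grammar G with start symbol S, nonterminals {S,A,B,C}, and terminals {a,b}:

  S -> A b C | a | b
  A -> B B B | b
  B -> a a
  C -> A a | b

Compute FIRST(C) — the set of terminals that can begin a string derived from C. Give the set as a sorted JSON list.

FIRST iteration:
iter 1:
  A via A→b: +{b}
  B via B→a a: +{a}
  C via C→A a: +{b}
  S via S→A b C: +{b}
  S via S→a: +{a}
  FIRST(S)={a,b}  FIRST(A)={b}  FIRST(B)={a}  FIRST(C)={b}
iter 2:
  A via A→B B B: +{a}
  C via C→A a: +{a}
  FIRST(S)={a,b}  FIRST(A)={a,b}  FIRST(B)={a}  FIRST(C)={a,b}
iter 3: done
  FIRST(S)={a,b}  FIRST(A)={a,b}  FIRST(B)={a}  FIRST(C)={a,b}

FIRST(C) = ["a", "b"]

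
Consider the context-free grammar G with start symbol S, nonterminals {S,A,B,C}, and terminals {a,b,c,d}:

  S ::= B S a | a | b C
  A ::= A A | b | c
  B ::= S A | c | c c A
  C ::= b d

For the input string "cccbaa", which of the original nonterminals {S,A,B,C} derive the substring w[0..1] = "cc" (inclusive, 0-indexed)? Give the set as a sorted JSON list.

CNF form of G:
  S -> B X5 | T1 C | a
  A -> A A | b | c
  B -> S A | T0 X4 | c
  C -> T1 T2
  T0 -> c
  T1 -> b
  T2 -> d
  T3 -> a
  X4 -> T0 A
  X5 -> S T3

Fill CYK table bottom-up (cells [i..j] with 0 ≤ i ≤ j ≤ 1 only):
  [0..0]={A,B,T0}  "c"  orig:{A,B}
  [1..1]={A,B,T0}  "c"  orig:{A,B}
  [0..1]={A,X4}  "cc"  orig:{A}

Original NTs in T[0,1] deriving "cc": ["A"]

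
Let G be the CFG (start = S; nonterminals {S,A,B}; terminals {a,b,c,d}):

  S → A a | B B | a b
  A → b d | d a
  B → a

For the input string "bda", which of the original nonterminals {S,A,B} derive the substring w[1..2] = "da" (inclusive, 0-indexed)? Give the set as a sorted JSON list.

CNF form of G:
  S -> A T2 | B B | T2 T0
  A -> T0 T1 | T1 T2
  B -> a
  T0 -> b
  T1 -> d
  T2 -> a

CYK fill, restricted to cells inside w[1..2]:
  cell(1,1) d: {T1}  orig:{}
  cell(2,2) a: {B,T2}  orig:{B}
  cell(1,2) da: {A}

Original NTs in T[1,2] deriving "da": ["A"]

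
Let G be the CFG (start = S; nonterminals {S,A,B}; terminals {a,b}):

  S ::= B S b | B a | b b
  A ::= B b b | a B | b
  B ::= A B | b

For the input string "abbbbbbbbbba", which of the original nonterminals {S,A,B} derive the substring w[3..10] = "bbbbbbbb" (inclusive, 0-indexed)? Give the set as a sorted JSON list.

CNF form of G:
  S -> B T1 | B X3 | T0 T0
  A -> B X2 | T1 B | b
  B -> A B | b
  T0 -> b
  T1 -> a
  X2 -> T0 T0
  X3 -> S T0

Fill CYK table bottom-up (cells [i..j] with 3 ≤ i ≤ j ≤ 10 only):
  cell(3,3) b: {A,B,T0}  orig:{A,B}
  cell(4,4) b: {A,B,T0}  orig:{A,B}
  cell(5,5) b: {A,B,T0}  orig:{A,B}
  cell(6,6) b: {A,B,T0}  orig:{A,B}
  cell(7,7) b: {A,B,T0}  orig:{A,B}
  cell(8,8) b: {A,B,T0}  orig:{A,B}
  cell(9,9) b: {A,B,T0}  orig:{A,B}
  cell(10,10) b: {A,B,T0}  orig:{A,B}
  cell(3,4) bb: {B,S,X2}  orig:{B,S}
  cell(4,5) bb: {B,S,X2}  orig:{B,S}
  cell(5,6) bb: {B,S,X2}  orig:{B,S}
  cell(6,7) bb: {B,S,X2}  orig:{B,S}
  cell(7,8) bb: {B,S,X2}  orig:{B,S}
  cell(8,9) bb: {B,S,X2}  orig:{B,S}
  cell(9,10) bb: {B,S,X2}  orig:{B,S}
  cell(3,5) bbb: {A,B,X3}  orig:{A,B}
  cell(4,6) bbb: {A,B,X3}  orig:{A,B}
  cell(5,7) bbb: {A,B,X3}  orig:{A,B}
  cell(6,8) bbb: {A,B,X3}  orig:{A,B}
  cell(7,9) bbb: {A,B,X3}  orig:{A,B}
  cell(8,10) bbb: {A,B,X3}  orig:{A,B}
  cell(3,6) bbbb: {A,B,S}
  cell(4,7) bbbb: {A,B,S}
  cell(5,8) bbbb: {A,B,S}
  cell(6,9) bbbb: {A,B,S}
  cell(7,10) bbbb: {A,B,S}
  cell(3,7) bbbbb: {A,B,S,X3}  orig:{A,B,S}
  cell(4,8) bbbbb: {A,B,S,X3}  orig:{A,B,S}
  cell(5,9) bbbbb: {A,B,S,X3}  orig:{A,B,S}
  cell(6,10) bbbbb: {A,B,S,X3}  orig:{A,B,S}
  cell(3,8) bbbbbb: {A,B,S,X3}  orig:{A,B,S}
  cell(4,9) bbbbbb: {A,B,S,X3}  orig:{A,B,S}
  cell(5,10) bbbbbb: {A,B,S,X3}  orig:{A,B,S}
  cell(3,9) bbbbbbb: {A,B,S,X3}  orig:{A,B,S}
  cell(4,10) bbbbbbb: {A,B,S,X3}  orig:{A,B,S}
  cell(3,10) bbbbbbbb: {A,B,S,X3}  orig:{A,B,S}

Original NTs in T[3,10] deriving "bbbbbbbb": ["A", "B", "S"]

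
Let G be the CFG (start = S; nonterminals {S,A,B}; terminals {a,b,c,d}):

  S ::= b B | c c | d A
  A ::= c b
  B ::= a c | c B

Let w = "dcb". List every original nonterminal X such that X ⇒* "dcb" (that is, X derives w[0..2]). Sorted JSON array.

CNF form of G:
  S -> T0 T0 | T1 B | T3 A
  A -> T0 T1
  B -> T0 B | T2 T0
  T0 -> c
  T1 -> b
  T2 -> a
  T3 -> d

Fill CYK table bottom-up — only the sub-triangle for w[0..2]:
  [0..0]={T3}  "d"  orig:{}
  [1..1]={T0}  "c"  orig:{}
  [2..2]={T1}  "b"  orig:{}
  [0..1]=∅  "dc"
  [1..2]={A}  "cb"
  [0..2]={S}  "dcb"

Original NTs in T[0,2] deriving "dcb": ["S"]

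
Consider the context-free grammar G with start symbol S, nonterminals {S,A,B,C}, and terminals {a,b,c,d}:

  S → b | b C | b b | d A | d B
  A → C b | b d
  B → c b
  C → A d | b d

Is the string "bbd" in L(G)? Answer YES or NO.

Convert to CNF:
  S -> T0 C | T0 T0 | T1 A | T1 B | b
  A -> C T0 | T0 T1
  B -> T2 T0
  C -> A T1 | T0 T1
  T0 -> b
  T1 -> d
  T2 -> c

Fill CYK table bottom-up:
  [0..0]={S,T0}  "b"  orig:{S}
  [1..1]={S,T0}  "b"  orig:{S}
  [2..2]={T1}  "d"  orig:{}
  [0..1]={S}  "bb"
  [1..2]={A,C}  "bd"
  [0..2]={S}  "bbd"

S ∈ T[0,2] ⇒ YES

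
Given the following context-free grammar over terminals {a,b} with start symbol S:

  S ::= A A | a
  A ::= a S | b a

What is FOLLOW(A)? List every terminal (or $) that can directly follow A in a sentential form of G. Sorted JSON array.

FIRST sets, iterate to fixpoint:
iter 1:
  A via A→a S: +{a}
  A via A→b a: +{b}
  S via S→A A: +{a,b}
  FIRST(S)={a,b}  FIRST(A)={a,b}
iter 2: — fixpoint
  FIRST(S)={a,b}  FIRST(A)={a,b}

FOLLOW iteration:
seed FOLLOW(S) with $
iter 1:
  S→A A: FOLLOW(A) ⊇ FIRST(A) = {a,b}; new: +{a,b}
  S→A A: FOLLOW(A) ⊇ FOLLOW(S) ⊇ {$}; new: +{$}
  S: {$}  A: {$,a,b}
iter 2:
  A→a S: FOLLOW(S) ⊇ FOLLOW(A) ⊇ {$,a,b}; new: +{a,b}
  S: {$,a,b}  A: {$,a,b}
iter 3: — fixpoint
  S: {$,a,b}  A: {$,a,b}

FOLLOW(A) = ["$", "a", "b"]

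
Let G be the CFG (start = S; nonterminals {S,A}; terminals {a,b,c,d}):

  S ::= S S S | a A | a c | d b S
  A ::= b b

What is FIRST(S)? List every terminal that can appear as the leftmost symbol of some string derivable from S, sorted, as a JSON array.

Compute FIRST by fixpoint:
pass 1:
  A via A→b b: +{b}
  S via S→a A: +{a}
  S via S→d b S: +{d}
  FIRST[S]={a,d}  FIRST[A]={b}
pass 2: done
  FIRST[S]={a,d}  FIRST[A]={b}

FIRST(S) = ["a", "d"]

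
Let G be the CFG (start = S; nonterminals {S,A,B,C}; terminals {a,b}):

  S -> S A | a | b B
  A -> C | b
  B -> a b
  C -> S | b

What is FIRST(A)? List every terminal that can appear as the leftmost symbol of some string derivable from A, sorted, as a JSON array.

FIRST sets, iterate to fixpoint:
iter 1:
  A via A→b: +{b}
  B via B→a b: +{a}
  C via C→b: +{b}
  S via S→a: +{a}
  S via S→b B: +{b}
  FIRST[S]={a,b}  FIRST[A]={b}  FIRST[B]={a}  FIRST[C]={b}
iter 2:
  C via C→S: +{a}
  FIRST[S]={a,b}  FIRST[A]={b}  FIRST[B]={a}  FIRST[C]={a,b}
iter 3:
  A via A→C: +{a}
  FIRST[S]={a,b}  FIRST[A]={a,b}  FIRST[B]={a}  FIRST[C]={a,b}
iter 4: done
  FIRST[S]={a,b}  FIRST[A]={a,b}  FIRST[B]={a}  FIRST[C]={a,b}

FIRST(A) = ["a", "b"]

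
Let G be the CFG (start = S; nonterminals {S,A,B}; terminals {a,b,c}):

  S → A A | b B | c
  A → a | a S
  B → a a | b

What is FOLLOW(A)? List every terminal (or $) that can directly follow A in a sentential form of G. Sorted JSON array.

Compute FIRST by fixpoint:
iter 1:
  A via A→a: +{a}
  B via B→a a: +{a}
  B via B→b: +{b}
  S via S→A A: +{a}
  S via S→b B: +{b}
  S via S→c: +{c}
  S: {a,b,c}  A: {a}  B: {a,b}
iter 2: (stable)
  S: {a,b,c}  A: {a}  B: {a,b}

FOLLOW sets:
seed FOLLOW(S) with $
iter 1:
  S→A A: FOLLOW(A) ⊇ FIRST(A) = {a}; new: +{a}
  S→A A: FOLLOW(A) ⊇ FOLLOW(S) ⊇ {$}; new: +{$}
  S→b B: FOLLOW(B) ⊇ FOLLOW(S) ⊇ {$}; new: +{$}
  S: {$}  A: {$,a}  B: {$}
iter 2:
  A→a S: FOLLOW(S) ⊇ FOLLOW(A) ⊇ {$,a}; new: +{a}
  S→b B: FOLLOW(B) ⊇ FOLLOW(S) ⊇ {$,a}; new: +{a}
  S: {$,a}  A: {$,a}  B: {$,a}
iter 3: (stable)
  S: {$,a}  A: {$,a}  B: {$,a}

FOLLOW(A) = ["$", "a"]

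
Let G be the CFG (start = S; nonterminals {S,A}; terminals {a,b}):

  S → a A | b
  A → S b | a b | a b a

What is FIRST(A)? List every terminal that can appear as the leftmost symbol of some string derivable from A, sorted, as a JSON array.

FIRST iteration:
round 1:
  A via A→a b: +{a}
  S via S→a A: +{a}
  S via S→b: +{b}
  FIRST[S]={a,b}  FIRST[A]={a}
round 2:
  A via A→S b: +{b}
  FIRST[S]={a,b}  FIRST[A]={a,b}
round 3: (no change)
  FIRST[S]={a,b}  FIRST[A]={a,b}

FIRST(A) = ["a", "b"]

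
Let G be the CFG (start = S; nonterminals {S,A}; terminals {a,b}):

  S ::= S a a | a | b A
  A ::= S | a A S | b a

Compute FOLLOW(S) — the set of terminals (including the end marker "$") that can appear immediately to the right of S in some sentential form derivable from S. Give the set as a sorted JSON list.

Compute FIRST by fixpoint:
[1]
  A via A→a A S: +{a}
  A via A→b a: +{b}
  S via S→a: +{a}
  S via S→b A: +{b}
  FIRST(S)={a,b}  FIRST(A)={a,b}
[2] (stable)
  FIRST(S)={a,b}  FIRST(A)={a,b}

FOLLOW iteration:
seed FOLLOW(S) with $
pass 1:
  A→a A S: FOLLOW(A) ⊇ FIRST(S) = {a,b}; new: +{a,b}
  A→a A S: FOLLOW(S) ⊇ FOLLOW(A) ⊇ {a,b}; new: +{a,b}
  S→b A: FOLLOW(A) ⊇ FOLLOW(S) ⊇ {$,a,b}; new: +{$}
  S: {$,a,b}  A: {$,a,b}
pass 2: (stable)
  S: {$,a,b}  A: {$,a,b}

FOLLOW(S) = ["$", "a", "b"]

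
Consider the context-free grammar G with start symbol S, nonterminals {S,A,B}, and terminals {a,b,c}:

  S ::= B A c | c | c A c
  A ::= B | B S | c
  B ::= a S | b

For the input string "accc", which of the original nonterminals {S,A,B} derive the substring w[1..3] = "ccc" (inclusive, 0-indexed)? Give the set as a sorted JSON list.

Convert to CNF:
  S -> B X2 | T1 X3 | c
  A -> B S | T0 S | b | c
  B -> T0 S | b
  T0 -> a
  T1 -> c
  X2 -> A T1
  X3 -> A T1

Fill CYK table bottom-up (cells [i..j] with 1 ≤ i ≤ j ≤ 3 only):
  cell(1,1) c: {A,S,T1}  orig:{A,S}
  cell(2,2) c: {A,S,T1}  orig:{A,S}
  cell(3,3) c: {A,S,T1}  orig:{A,S}
  cell(1,2) cc: {X2,X3}  orig:{}
  cell(2,3) cc: {X2,X3}  orig:{}
  cell(1,3) ccc: {S}

Original NTs in T[1,3] deriving "ccc": ["S"]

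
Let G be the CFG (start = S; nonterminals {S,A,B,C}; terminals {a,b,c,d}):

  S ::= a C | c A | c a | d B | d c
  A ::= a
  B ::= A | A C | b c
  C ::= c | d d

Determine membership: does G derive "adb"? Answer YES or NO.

CNF form of G:
  S -> T1 A | T1 T3 | T2 B | T2 T1 | T3 C
  A -> a
  B -> A C | T0 T1 | a
  C -> T2 T2 | c
  T0 -> b
  T1 -> c
  T2 -> d
  T3 -> a

CYK table (by increasing span):
  cell(0,0) a: {A,B,T3}  orig:{A,B}
  cell(1,1) d: {T2}  orig:{}
  cell(2,2) b: {T0}  orig:{}
  cell(0,1) ad: ∅
  cell(1,2) db: ∅
  cell(0,2) adb: ∅

S ∉ T[0,2] ⇒ NO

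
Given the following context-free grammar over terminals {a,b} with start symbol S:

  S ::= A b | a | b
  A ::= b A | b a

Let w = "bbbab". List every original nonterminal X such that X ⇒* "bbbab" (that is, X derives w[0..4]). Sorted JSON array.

Convert to CNF:
  S -> A T0 | a | b
  A -> T0 A | T0 T1
  T0 -> b
  T1 -> a

Fill CYK table bottom-up (cells [i..j] with 0 ≤ i ≤ j ≤ 4 only):
  [0..0]={S,T0}  "b"  orig:{S}
  [1..1]={S,T0}  "b"  orig:{S}
  [2..2]={S,T0}  "b"  orig:{S}
  [3..3]={S,T1}  "a"  orig:{S}
  [4..4]={S,T0}  "b"  orig:{S}
  [0..1]=∅  "bb"
  [1..2]=∅  "bb"
  [2..3]={A}  "ba"
  [3..4]=∅  "ab"
  [0..2]=∅  "bbb"
  [1..3]={A}  "bba"
  [2..4]={S}  "bab"
  [0..3]={A}  "bbba"
  [1..4]={S}  "bbab"
  [0..4]={S}  "bbbab"

Original NTs in T[0,4] deriving "bbbab": ["S"]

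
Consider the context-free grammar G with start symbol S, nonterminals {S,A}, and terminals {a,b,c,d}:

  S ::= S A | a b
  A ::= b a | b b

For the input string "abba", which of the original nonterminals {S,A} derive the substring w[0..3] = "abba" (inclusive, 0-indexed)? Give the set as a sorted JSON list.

CNF form of G:
  S -> S A | T1 T0
  A -> T0 T0 | T0 T1
  T0 -> b
  T1 -> a

Fill CYK table bottom-up — only the sub-triangle for w[0..3]:
  T[0,0] 'a' = {T1}  orig:{}
  T[1,1] 'b' = {T0}  orig:{}
  T[2,2] 'b' = {T0}  orig:{}
  T[3,3] 'a' = {T1}  orig:{}
  T[0,1] 'ab' = {S}
  T[1,2] 'bb' = {A}
  T[2,3] 'ba' = {A}
  T[0,2] 'abb' = ∅
  T[1,3] 'bba' = ∅
  T[0,3] 'abba' = {S}

Original NTs in T[0,3] deriving "abba": ["S"]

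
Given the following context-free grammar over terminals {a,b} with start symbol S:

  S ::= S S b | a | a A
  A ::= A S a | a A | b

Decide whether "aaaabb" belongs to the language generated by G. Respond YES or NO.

CNF form of G:
  S -> S X3 | T0 A | a
  A -> A X2 | T0 A | b
  T0 -> a
  T1 -> b
  X2 -> S T0
  X3 -> S T1

Fill CYK table bottom-up:
  [0..0]={S,T0}  "a"  orig:{S}
  [1..1]={S,T0}  "a"  orig:{S}
  [2..2]={S,T0}  "a"  orig:{S}
  [3..3]={S,T0}  "a"  orig:{S}
  [4..4]={A,T1}  "b"  orig:{A}
  [5..5]={A,T1}  "b"  orig:{A}
  [0..1]={X2}  "aa"  orig:{}
  [1..2]={X2}  "aa"  orig:{}
  [2..3]={X2}  "aa"  orig:{}
  [3..4]={A,S,X3}  "ab"  orig:{A,S}
  [4..5]=∅  "bb"
  [0..2]=∅  "aaa"
  [1..3]=∅  "aaa"
  [2..4]={A,S}  "aab"
  [3..5]={X3}  "abb"  orig:{}
  [0..3]=∅  "aaaa"
  [1..4]={A,S}  "aaab"
  [2..5]={S,X3}  "aabb"  orig:{S}
  [0..4]={A,S}  "aaaab"
  [1..5]={S,X3}  "aaabb"  orig:{S}
  [0..5]={S,X3}  "aaaabb"  orig:{S}

S ∈ T[0,5] ⇒ YES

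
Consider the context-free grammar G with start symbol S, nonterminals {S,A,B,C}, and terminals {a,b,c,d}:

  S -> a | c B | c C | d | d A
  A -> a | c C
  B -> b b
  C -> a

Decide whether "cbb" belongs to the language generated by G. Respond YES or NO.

Convert to CNF:
  S -> T0 B | T0 C | T2 A | a | d
  A -> T0 C | a
  B -> T1 T1
  C -> a
  T0 -> c
  T1 -> b
  T2 -> d

CYK table (by increasing span):
  [0..0]={T0}  "c"  orig:{}
  [1..1]={T1}  "b"  orig:{}
  [2..2]={T1}  "b"  orig:{}
  [0..1]=∅  "cb"
  [1..2]={B}  "bb"
  [0..2]={S}  "cbb"

S ∈ T[0,2] ⇒ YES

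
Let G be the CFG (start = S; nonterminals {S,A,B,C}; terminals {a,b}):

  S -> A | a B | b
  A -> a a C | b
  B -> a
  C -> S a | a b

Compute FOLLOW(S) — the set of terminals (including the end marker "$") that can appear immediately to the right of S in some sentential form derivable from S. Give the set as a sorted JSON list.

FIRST iteration:
[1]
  A via A→a a C: +{a}
  A via A→b: +{b}
  B via B→a: +{a}
  C via C→a b: +{a}
  S via S→A: +{a,b}
  FIRST[S]={a,b}  FIRST[A]={a,b}  FIRST[B]={a}  FIRST[C]={a}
[2]
  C via C→S a: +{b}
  FIRST[S]={a,b}  FIRST[A]={a,b}  FIRST[B]={a}  FIRST[C]={a,b}
[3] (stable)
  FIRST[S]={a,b}  FIRST[A]={a,b}  FIRST[B]={a}  FIRST[C]={a,b}

FOLLOW sets:
initialize: $ ∈ FOLLOW(S)
round 1:
  C→S a: FOLLOW(S) ⊇ FIRST(a) = {a}; new: +{a}
  S→A: FOLLOW(A) ⊇ FOLLOW(S) ⊇ {$,a}; new: +{$,a}
  S→a B: FOLLOW(B) ⊇ FOLLOW(S) ⊇ {$,a}; new: +{$,a}
  S: {$,a}  A: {$,a}  B: {$,a}  C: {}
round 2:
  A→a a C: FOLLOW(C) ⊇ FOLLOW(A) ⊇ {$,a}; new: +{$,a}
  S: {$,a}  A: {$,a}  B: {$,a}  C: {$,a}
round 3: — fixpoint
  S: {$,a}  A: {$,a}  B: {$,a}  C: {$,a}

FOLLOW(S) = ["$", "a"]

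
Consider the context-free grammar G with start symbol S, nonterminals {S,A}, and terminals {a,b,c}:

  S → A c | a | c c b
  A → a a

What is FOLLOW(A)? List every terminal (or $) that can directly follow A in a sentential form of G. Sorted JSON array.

Compute FIRST by fixpoint:
iter 1:
  A via A→a a: +{a}
  S via S→A c: +{a}
  S via S→c c b: +{c}
  FIRST(S)={a,c}  FIRST(A)={a}
iter 2: (stable)
  FIRST(S)={a,c}  FIRST(A)={a}

FOLLOW iteration:
initialize: $ ∈ FOLLOW(S)
[1]
  S→A c: FOLLOW(A) ⊇ FIRST(c) = {c}; new: +{c}
  S: {$}  A: {c}
[2] (no change)
  S: {$}  A: {c}

FOLLOW(A) = ["c"]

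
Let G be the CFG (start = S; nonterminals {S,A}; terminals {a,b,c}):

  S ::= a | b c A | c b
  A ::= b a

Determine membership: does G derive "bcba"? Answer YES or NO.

Convert to CNF:
  S -> T0 X3 | T2 T0 | a
  A -> T0 T1
  T0 -> b
  T1 -> a
  T2 -> c
  X3 -> T2 A

Fill CYK table bottom-up:
  T[0,0] 'b' = {T0}  orig:{}
  T[1,1] 'c' = {T2}  orig:{}
  T[2,2] 'b' = {T0}  orig:{}
  T[3,3] 'a' = {S,T1}  orig:{S}
  T[0,1] 'bc' = ∅
  T[1,2] 'cb' = {S}
  T[2,3] 'ba' = {A}
  T[0,2] 'bcb' = ∅
  T[1,3] 'cba' = {X3}  orig:{}
  T[0,3] 'bcba' = {S}

S ∈ T[0,3] ⇒ YES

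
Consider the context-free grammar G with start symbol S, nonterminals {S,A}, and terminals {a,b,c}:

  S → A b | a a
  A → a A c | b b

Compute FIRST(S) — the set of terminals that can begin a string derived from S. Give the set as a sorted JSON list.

FIRST sets, iterate to fixpoint:
[1]
  A via A→a A c: +{a}
  A via A→b b: +{b}
  S via S→A b: +{a,b}
  S: {a,b}  A: {a,b}
[2] (no change)
  S: {a,b}  A: {a,b}

FIRST(S) = ["a", "b"]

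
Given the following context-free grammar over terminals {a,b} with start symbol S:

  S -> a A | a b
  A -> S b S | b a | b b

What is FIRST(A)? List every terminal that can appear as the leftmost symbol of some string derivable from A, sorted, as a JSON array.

FIRST iteration:
pass 1:
  A via A→b a: +{b}
  S via S→a A: +{a}
  S: {a}  A: {b}
pass 2:
  A via A→S b S: +{a}
  S: {a}  A: {a,b}
pass 3: done
  S: {a}  A: {a,b}

FIRST(A) = ["a", "b"]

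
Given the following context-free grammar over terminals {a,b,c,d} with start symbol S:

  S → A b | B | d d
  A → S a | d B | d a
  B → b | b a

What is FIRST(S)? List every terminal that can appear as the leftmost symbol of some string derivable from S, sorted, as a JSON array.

FIRST sets, iterate to fixpoint:
pass 1:
  A via A→d B: +{d}
  B via B→b: +{b}
  S via S→A b: +{d}
  S via S→B: +{b}
  FIRST[S]={b,d}  FIRST[A]={d}  FIRST[B]={b}
pass 2:
  A via A→S a: +{b}
  FIRST[S]={b,d}  FIRST[A]={b,d}  FIRST[B]={b}
pass 3: (no change)
  FIRST[S]={b,d}  FIRST[A]={b,d}  FIRST[B]={b}

FIRST(S) = ["b", "d"]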